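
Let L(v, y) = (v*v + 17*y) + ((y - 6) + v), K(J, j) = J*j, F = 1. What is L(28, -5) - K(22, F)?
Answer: 694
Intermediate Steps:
L(v, y) = -6 + v + v**2 + 18*y (L(v, y) = (v**2 + 17*y) + ((-6 + y) + v) = (v**2 + 17*y) + (-6 + v + y) = -6 + v + v**2 + 18*y)
L(28, -5) - K(22, F) = (-6 + 28 + 28**2 + 18*(-5)) - 22 = (-6 + 28 + 784 - 90) - 1*22 = 716 - 22 = 694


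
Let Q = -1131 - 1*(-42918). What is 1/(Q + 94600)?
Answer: 1/136387 ≈ 7.3321e-6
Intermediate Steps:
Q = 41787 (Q = -1131 + 42918 = 41787)
1/(Q + 94600) = 1/(41787 + 94600) = 1/136387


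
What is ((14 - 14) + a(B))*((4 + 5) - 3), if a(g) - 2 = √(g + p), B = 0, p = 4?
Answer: 24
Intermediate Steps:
a(g) = 2 + √(4 + g) (a(g) = 2 + √(g + 4) = 2 + √(4 + g))
((14 - 14) + a(B))*((4 + 5) - 3) = ((14 - 14) + (2 + √(4 + 0)))*((4 + 5) - 3) = (0 + (2 + √4))*(9 - 3) = (0 + (2 + 2))*6 = (0 + 4)*6 = 4*6 = 24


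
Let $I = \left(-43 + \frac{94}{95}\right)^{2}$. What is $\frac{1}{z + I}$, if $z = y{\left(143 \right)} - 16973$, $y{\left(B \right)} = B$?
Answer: $- \frac{9025}{135962669} \approx -6.6379 \cdot 10^{-5}$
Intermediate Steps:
$z = -16830$ ($z = 143 - 16973 = -16830$)
$I = \frac{15928081}{9025}$ ($I = \left(-43 + 94 \cdot \frac{1}{95}\right)^{2} = \left(-43 + \frac{94}{95}\right)^{2} = \left(- \frac{3991}{95}\right)^{2} = \frac{15928081}{9025} \approx 1764.9$)
$\frac{1}{z + I} = \frac{1}{-16830 + \frac{15928081}{9025}} = \frac{1}{- \frac{135962669}{9025}} = - \frac{9025}{135962669}$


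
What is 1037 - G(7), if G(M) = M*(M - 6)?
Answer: 1030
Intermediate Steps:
G(M) = M*(-6 + M)
1037 - G(7) = 1037 - 7*(-6 + 7) = 1037 - 7 = 1030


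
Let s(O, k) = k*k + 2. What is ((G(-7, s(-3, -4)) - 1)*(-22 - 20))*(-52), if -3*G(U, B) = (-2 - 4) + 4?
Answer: -728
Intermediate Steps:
s(O, k) = 2 + k² (s(O, k) = k² + 2 = 2 + k²)
G(U, B) = ⅔ (G(U, B) = -((-2 - 4) + 4)/3 = -(-6 + 4)/3 = -⅓*(-2) = ⅔)
((G(-7, s(-3, -4)) - 1)*(-22 - 20))*(-52) = ((⅔ - 1)*(-22 - 20))*(-52) = -⅓*(-42)*(-52) = 14*(-52) = -728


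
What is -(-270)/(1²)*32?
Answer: 8640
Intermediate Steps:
-(-270)/(1²)*32 = -(-270)/1*32 = -(-270)*32 = -27*(-10)*32 = 270*32 = 8640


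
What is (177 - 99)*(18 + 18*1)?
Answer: 2808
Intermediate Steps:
(177 - 99)*(18 + 18*1) = 78*(18 + 18) = 78*36 = 2808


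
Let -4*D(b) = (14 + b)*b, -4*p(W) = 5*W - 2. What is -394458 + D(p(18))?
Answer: -394502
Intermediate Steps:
p(W) = ½ - 5*W/4 (p(W) = -(5*W - 2)/4 = -(-2 + 5*W)/4 = ½ - 5*W/4)
D(b) = -b*(14 + b)/4 (D(b) = -(14 + b)*b/4 = -b*(14 + b)/4)
-394458 + D(p(18)) = -394458 - (½ - 5/4*18)*(14 + (½ - 5/4*18))/4 = -394458 - (½ - 45/2)*(14 + (½ - 45/2))/4 = -394458 - ¼*(-22)*(14 - 22) = -394458 - ¼*(-22)*(-8) = -394458 - 44 = -394502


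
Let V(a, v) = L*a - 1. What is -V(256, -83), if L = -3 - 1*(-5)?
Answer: -511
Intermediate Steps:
L = 2 (L = -3 + 5 = 2)
V(a, v) = -1 + 2*a (V(a, v) = 2*a - 1 = -1 + 2*a)
-V(256, -83) = -(-1 + 2*256) = -(-1 + 512) = -1*511 = -511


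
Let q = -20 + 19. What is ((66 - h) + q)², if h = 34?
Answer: 961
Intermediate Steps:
q = -1
((66 - h) + q)² = ((66 - 1*34) - 1)² = ((66 - 34) - 1)² = (32 - 1)² = 31² = 961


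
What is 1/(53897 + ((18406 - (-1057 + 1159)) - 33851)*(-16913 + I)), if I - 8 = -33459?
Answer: 1/783063005 ≈ 1.2770e-9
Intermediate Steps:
I = -33451 (I = 8 - 33459 = -33451)
1/(53897 + ((18406 - (-1057 + 1159)) - 33851)*(-16913 + I)) = 1/(53897 + ((18406 - (-1057 + 1159)) - 33851)*(-16913 - 33451)) = 1/(53897 + ((18406 - 1*102) - 33851)*(-50364)) = 1/(53897 + ((18406 - 102) - 33851)*(-50364)) = 1/(53897 + (18304 - 33851)*(-50364)) = 1/(53897 - 15547*(-50364)) = 1/(53897 + 783009108) = 1/783063005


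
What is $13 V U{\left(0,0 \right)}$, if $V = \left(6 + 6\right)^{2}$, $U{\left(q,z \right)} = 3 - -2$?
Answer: $9360$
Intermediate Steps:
$U{\left(q,z \right)} = 5$ ($U{\left(q,z \right)} = 3 + 2 = 5$)
$V = 144$ ($V = 12^{2} = 144$)
$13 V U{\left(0,0 \right)} = 13 \cdot 144 \cdot 5 = 1872 \cdot 5 = 9360$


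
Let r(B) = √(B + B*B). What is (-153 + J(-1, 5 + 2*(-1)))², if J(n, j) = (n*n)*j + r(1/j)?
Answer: 200704/9 ≈ 22300.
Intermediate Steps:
r(B) = √(B + B²)
J(n, j) = √((1 + 1/j)/j) + j*n² (J(n, j) = (n*n)*j + √((1 + 1/j)/j) = n²*j + √((1 + 1/j)/j) = j*n² + √((1 + 1/j)/j) = √((1 + 1/j)/j) + j*n²)
(-153 + J(-1, 5 + 2*(-1)))² = (-153 + (√((1 + (5 + 2*(-1)))/(5 + 2*(-1))²) + (5 + 2*(-1))*(-1)²))² = (-153 + (√((1 + (5 - 2))/(5 - 2)²) + (5 - 2)*1))² = (-153 + (√((1 + 3)/3²) + 3*1))² = (-153 + (√((⅑)*4) + 3))² = (-153 + (√(4/9) + 3))² = (-153 + (⅔ + 3))² = (-153 + 11/3)² = (-448/3)² = 200704/9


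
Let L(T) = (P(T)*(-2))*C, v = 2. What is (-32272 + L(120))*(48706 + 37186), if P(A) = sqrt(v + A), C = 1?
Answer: -2771906624 - 171784*sqrt(122) ≈ -2.7738e+9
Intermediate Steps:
P(A) = sqrt(2 + A)
L(T) = -2*sqrt(2 + T) (L(T) = (sqrt(2 + T)*(-2))*1 = -2*sqrt(2 + T)*1 = -2*sqrt(2 + T))
(-32272 + L(120))*(48706 + 37186) = (-32272 - 2*sqrt(2 + 120))*(48706 + 37186) = (-32272 - 2*sqrt(122))*85892 = -2771906624 - 171784*sqrt(122)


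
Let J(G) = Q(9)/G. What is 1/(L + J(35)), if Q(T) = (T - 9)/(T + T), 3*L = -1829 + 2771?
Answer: 1/314 ≈ 0.0031847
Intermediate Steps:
L = 314 (L = (-1829 + 2771)/3 = (⅓)*942 = 314)
Q(T) = (-9 + T)/(2*T) (Q(T) = (-9 + T)/((2*T)) = (-9 + T)*(1/(2*T)) = (-9 + T)/(2*T))
J(G) = 0 (J(G) = ((½)*(-9 + 9)/9)/G = ((½)*(⅑)*0)/G = 0/G = 0)
1/(L + J(35)) = 1/(314 + 0) = 1/314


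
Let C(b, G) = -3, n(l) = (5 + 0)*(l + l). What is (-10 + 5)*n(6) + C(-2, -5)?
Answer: -303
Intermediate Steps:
n(l) = 10*l (n(l) = 5*(2*l) = 10*l)
(-10 + 5)*n(6) + C(-2, -5) = (-10 + 5)*(10*6) - 3 = -5*60 - 3 = -300 - 3 = -303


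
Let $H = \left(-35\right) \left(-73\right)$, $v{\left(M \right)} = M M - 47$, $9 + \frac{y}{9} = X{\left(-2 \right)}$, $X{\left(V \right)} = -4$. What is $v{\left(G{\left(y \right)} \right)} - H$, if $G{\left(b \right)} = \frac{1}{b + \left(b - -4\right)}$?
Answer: $- \frac{137645799}{52900} \approx -2602.0$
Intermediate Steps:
$y = -117$ ($y = -81 + 9 \left(-4\right) = -81 - 36 = -117$)
$G{\left(b \right)} = \frac{1}{4 + 2 b}$ ($G{\left(b \right)} = \frac{1}{b + \left(b + 4\right)} = \frac{1}{b + \left(4 + b\right)} = \frac{1}{4 + 2 b}$)
$v{\left(M \right)} = -47 + M^{2}$ ($v{\left(M \right)} = M^{2} - 47 = -47 + M^{2}$)
$H = 2555$
$v{\left(G{\left(y \right)} \right)} - H = \left(-47 + \left(\frac{1}{2 \left(2 - 117\right)}\right)^{2}\right) - 2555 = \left(-47 + \left(\frac{1}{2 \left(-115\right)}\right)^{2}\right) - 2555 = \left(-47 + \left(\frac{1}{2} \left(- \frac{1}{115}\right)\right)^{2}\right) - 2555 = \left(-47 + \left(- \frac{1}{230}\right)^{2}\right) - 2555 = \left(-47 + \frac{1}{52900}\right) - 2555 = - \frac{2486299}{52900} - 2555 = - \frac{137645799}{52900}$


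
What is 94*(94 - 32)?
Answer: 5828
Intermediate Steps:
94*(94 - 32) = 94*62 = 5828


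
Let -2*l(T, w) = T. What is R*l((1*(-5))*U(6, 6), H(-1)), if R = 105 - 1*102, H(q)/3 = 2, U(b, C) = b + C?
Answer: 90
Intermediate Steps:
U(b, C) = C + b
H(q) = 6 (H(q) = 3*2 = 6)
l(T, w) = -T/2
R = 3 (R = 105 - 102 = 3)
R*l((1*(-5))*U(6, 6), H(-1)) = 3*(-1*(-5)*(6 + 6)/2) = 3*(-(-5)*12/2) = 3*(-½*(-60)) = 3*30 = 90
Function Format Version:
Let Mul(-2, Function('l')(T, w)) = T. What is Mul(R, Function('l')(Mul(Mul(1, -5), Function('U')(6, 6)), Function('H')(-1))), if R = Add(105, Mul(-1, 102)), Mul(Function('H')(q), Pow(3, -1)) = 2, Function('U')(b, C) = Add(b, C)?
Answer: 90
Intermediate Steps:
Function('U')(b, C) = Add(C, b)
Function('H')(q) = 6 (Function('H')(q) = Mul(3, 2) = 6)
Function('l')(T, w) = Mul(Rational(-1, 2), T)
R = 3 (R = Add(105, -102) = 3)
Mul(R, Function('l')(Mul(Mul(1, -5), Function('U')(6, 6)), Function('H')(-1))) = Mul(3, Mul(Rational(-1, 2), Mul(Mul(1, -5), Add(6, 6)))) = Mul(3, Mul(Rational(-1, 2), Mul(-5, 12))) = Mul(3, Mul(Rational(-1, 2), -60)) = Mul(3, 30) = 90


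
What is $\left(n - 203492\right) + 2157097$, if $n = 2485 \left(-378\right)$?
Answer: $1014275$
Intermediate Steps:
$n = -939330$
$\left(n - 203492\right) + 2157097 = \left(-939330 - 203492\right) + 2157097 = -1142822 + 2157097 = 1014275$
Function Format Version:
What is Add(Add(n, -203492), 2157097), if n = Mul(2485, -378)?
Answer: 1014275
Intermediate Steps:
n = -939330
Add(Add(n, -203492), 2157097) = Add(Add(-939330, -203492), 2157097) = Add(-1142822, 2157097) = 1014275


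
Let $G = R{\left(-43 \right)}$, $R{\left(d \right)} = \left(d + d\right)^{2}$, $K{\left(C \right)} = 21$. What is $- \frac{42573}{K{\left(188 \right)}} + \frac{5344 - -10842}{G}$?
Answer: $- \frac{52421667}{25886} \approx -2025.1$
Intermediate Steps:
$R{\left(d \right)} = 4 d^{2}$ ($R{\left(d \right)} = \left(2 d\right)^{2} = 4 d^{2}$)
$G = 7396$ ($G = 4 \left(-43\right)^{2} = 4 \cdot 1849 = 7396$)
$- \frac{42573}{K{\left(188 \right)}} + \frac{5344 - -10842}{G} = - \frac{42573}{21} + \frac{5344 - -10842}{7396} = \left(-42573\right) \frac{1}{21} + \left(5344 + 10842\right) \frac{1}{7396} = - \frac{14191}{7} + 16186 \cdot \frac{1}{7396} = - \frac{14191}{7} + \frac{8093}{3698} = - \frac{52421667}{25886}$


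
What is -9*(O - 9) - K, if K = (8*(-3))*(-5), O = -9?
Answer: 42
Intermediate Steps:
K = 120 (K = -24*(-5) = 120)
-9*(O - 9) - K = -9*(-9 - 9) - 1*120 = -9*(-18) - 120 = 162 - 120 = 42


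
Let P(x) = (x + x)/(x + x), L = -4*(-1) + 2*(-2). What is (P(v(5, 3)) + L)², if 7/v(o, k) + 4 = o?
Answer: 1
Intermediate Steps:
v(o, k) = 7/(-4 + o)
L = 0 (L = 4 - 4 = 0)
P(x) = 1 (P(x) = (2*x)/((2*x)) = (2*x)*(1/(2*x)) = 1)
(P(v(5, 3)) + L)² = (1 + 0)² = 1² = 1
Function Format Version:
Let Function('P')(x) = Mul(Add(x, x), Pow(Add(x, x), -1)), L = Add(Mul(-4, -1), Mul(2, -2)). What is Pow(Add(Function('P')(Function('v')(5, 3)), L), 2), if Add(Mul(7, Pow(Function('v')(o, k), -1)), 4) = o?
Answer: 1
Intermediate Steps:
Function('v')(o, k) = Mul(7, Pow(Add(-4, o), -1))
L = 0 (L = Add(4, -4) = 0)
Function('P')(x) = 1 (Function('P')(x) = Mul(Mul(2, x), Pow(Mul(2, x), -1)) = Mul(Mul(2, x), Mul(Rational(1, 2), Pow(x, -1))) = 1)
Pow(Add(Function('P')(Function('v')(5, 3)), L), 2) = Pow(Add(1, 0), 2) = Pow(1, 2) = 1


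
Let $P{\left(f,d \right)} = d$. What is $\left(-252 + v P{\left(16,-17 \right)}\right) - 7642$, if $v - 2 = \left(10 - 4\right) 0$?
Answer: $-7928$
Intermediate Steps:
$v = 2$ ($v = 2 + \left(10 - 4\right) 0 = 2 + 6 \cdot 0 = 2 + 0 = 2$)
$\left(-252 + v P{\left(16,-17 \right)}\right) - 7642 = \left(-252 + 2 \left(-17\right)\right) - 7642 = \left(-252 - 34\right) - 7642 = -286 - 7642 = -7928$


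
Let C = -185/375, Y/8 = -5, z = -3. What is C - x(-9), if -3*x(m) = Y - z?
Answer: -962/75 ≈ -12.827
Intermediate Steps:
Y = -40 (Y = 8*(-5) = -40)
C = -37/75 (C = -185*1/375 = -37/75 ≈ -0.49333)
x(m) = 37/3 (x(m) = -(-40 - 1*(-3))/3 = -(-40 + 3)/3 = -⅓*(-37) = 37/3)
C - x(-9) = -37/75 - 1*37/3 = -37/75 - 37/3 = -962/75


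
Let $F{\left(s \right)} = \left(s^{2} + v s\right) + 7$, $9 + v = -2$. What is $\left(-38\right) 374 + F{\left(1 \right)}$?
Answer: $-14215$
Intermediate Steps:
$v = -11$ ($v = -9 - 2 = -11$)
$F{\left(s \right)} = 7 + s^{2} - 11 s$ ($F{\left(s \right)} = \left(s^{2} - 11 s\right) + 7 = 7 + s^{2} - 11 s$)
$\left(-38\right) 374 + F{\left(1 \right)} = \left(-38\right) 374 + \left(7 + 1^{2} - 11\right) = -14212 + \left(7 + 1 - 11\right) = -14212 - 3 = -14215$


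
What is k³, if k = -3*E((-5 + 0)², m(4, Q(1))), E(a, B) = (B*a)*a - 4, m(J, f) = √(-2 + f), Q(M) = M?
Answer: -126560772 + 6590986875*I ≈ -1.2656e+8 + 6.591e+9*I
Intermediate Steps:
E(a, B) = -4 + B*a² (E(a, B) = B*a² - 4 = -4 + B*a²)
k = 12 - 1875*I (k = -3*(-4 + √(-2 + 1)*((-5 + 0)²)²) = -3*(-4 + √(-1)*((-5)²)²) = -3*(-4 + I*25²) = -3*(-4 + I*625) = -3*(-4 + 625*I) = 12 - 1875*I ≈ 12.0 - 1875.0*I)
k³ = (12 - 1875*I)³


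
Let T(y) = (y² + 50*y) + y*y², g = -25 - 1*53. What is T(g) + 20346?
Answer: -452022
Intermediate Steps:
g = -78 (g = -25 - 53 = -78)
T(y) = y² + y³ + 50*y (T(y) = (y² + 50*y) + y³ = y² + y³ + 50*y)
T(g) + 20346 = -78*(50 - 78 + (-78)²) + 20346 = -78*(50 - 78 + 6084) + 20346 = -78*6056 + 20346 = -472368 + 20346 = -452022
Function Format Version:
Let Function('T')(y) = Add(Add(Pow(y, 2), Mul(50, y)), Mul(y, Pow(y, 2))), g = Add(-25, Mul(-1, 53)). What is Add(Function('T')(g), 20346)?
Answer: -452022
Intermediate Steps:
g = -78 (g = Add(-25, -53) = -78)
Function('T')(y) = Add(Pow(y, 2), Pow(y, 3), Mul(50, y)) (Function('T')(y) = Add(Add(Pow(y, 2), Mul(50, y)), Pow(y, 3)) = Add(Pow(y, 2), Pow(y, 3), Mul(50, y)))
Add(Function('T')(g), 20346) = Add(Mul(-78, Add(50, -78, Pow(-78, 2))), 20346) = Add(Mul(-78, Add(50, -78, 6084)), 20346) = Add(Mul(-78, 6056), 20346) = Add(-472368, 20346) = -452022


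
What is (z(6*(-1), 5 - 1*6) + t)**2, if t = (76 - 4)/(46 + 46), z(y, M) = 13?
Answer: 100489/529 ≈ 189.96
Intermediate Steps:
t = 18/23 (t = 72/92 = 72*(1/92) = 18/23 ≈ 0.78261)
(z(6*(-1), 5 - 1*6) + t)**2 = (13 + 18/23)**2 = (317/23)**2 = 100489/529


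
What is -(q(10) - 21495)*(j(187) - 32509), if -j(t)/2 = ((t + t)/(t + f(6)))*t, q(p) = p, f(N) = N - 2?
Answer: -136410306075/191 ≈ -7.1419e+8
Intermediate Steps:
f(N) = -2 + N
j(t) = -4*t²/(4 + t) (j(t) = -2*(t + t)/(t + (-2 + 6))*t = -2*(2*t)/(t + 4)*t = -2*(2*t)/(4 + t)*t = -2*2*t/(4 + t)*t = -4*t²/(4 + t))
-(q(10) - 21495)*(j(187) - 32509) = -(10 - 21495)*(-4*187²/(4 + 187) - 32509) = -(-21485)*(-4*34969/191 - 32509) = -(-21485)*(-4*34969*1/191 - 32509) = -(-21485)*(-139876/191 - 32509) = -(-21485)*(-6349095)/191 = -1*136410306075/191 = -136410306075/191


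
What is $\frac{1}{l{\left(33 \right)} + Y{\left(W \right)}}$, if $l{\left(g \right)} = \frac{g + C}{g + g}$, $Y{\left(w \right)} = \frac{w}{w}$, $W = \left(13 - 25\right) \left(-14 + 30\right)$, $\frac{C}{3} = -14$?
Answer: $\frac{22}{19} \approx 1.1579$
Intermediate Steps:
$C = -42$ ($C = 3 \left(-14\right) = -42$)
$W = -192$ ($W = \left(-12\right) 16 = -192$)
$Y{\left(w \right)} = 1$
$l{\left(g \right)} = \frac{-42 + g}{2 g}$ ($l{\left(g \right)} = \frac{g - 42}{g + g} = \frac{-42 + g}{2 g}$)
$\frac{1}{l{\left(33 \right)} + Y{\left(W \right)}} = \frac{1}{\frac{-42 + 33}{2 \cdot 33} + 1} = \frac{1}{\frac{1}{2} \cdot \frac{1}{33} \left(-9\right) + 1} = \frac{1}{- \frac{3}{22} + 1} = \frac{1}{\frac{19}{22}} = \frac{22}{19}$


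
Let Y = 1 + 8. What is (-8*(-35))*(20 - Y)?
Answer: 3080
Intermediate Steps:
Y = 9
(-8*(-35))*(20 - Y) = (-8*(-35))*(20 - 1*9) = 280*(20 - 9) = 280*11 = 3080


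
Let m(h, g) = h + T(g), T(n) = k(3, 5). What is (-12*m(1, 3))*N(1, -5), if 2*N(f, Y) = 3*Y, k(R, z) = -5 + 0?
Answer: -360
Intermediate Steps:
k(R, z) = -5
T(n) = -5
m(h, g) = -5 + h (m(h, g) = h - 5 = -5 + h)
N(f, Y) = 3*Y/2 (N(f, Y) = (3*Y)/2 = 3*Y/2)
(-12*m(1, 3))*N(1, -5) = (-12*(-5 + 1))*((3/2)*(-5)) = -12*(-4)*(-15/2) = 48*(-15/2) = -360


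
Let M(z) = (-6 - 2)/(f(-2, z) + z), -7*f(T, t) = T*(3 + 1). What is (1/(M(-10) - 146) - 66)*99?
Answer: -29393001/4498 ≈ -6534.7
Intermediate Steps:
f(T, t) = -4*T/7 (f(T, t) = -T*(3 + 1)/7 = -T*4/7 = -4*T/7)
M(z) = -8/(8/7 + z) (M(z) = (-6 - 2)/(-4/7*(-2) + z) = -8/(8/7 + z))
(1/(M(-10) - 146) - 66)*99 = (1/(-56/(8 + 7*(-10)) - 146) - 66)*99 = (1/(-56/(8 - 70) - 146) - 66)*99 = (1/(-56/(-62) - 146) - 66)*99 = (1/(-56*(-1/62) - 146) - 66)*99 = (1/(28/31 - 146) - 66)*99 = (1/(-4498/31) - 66)*99 = (-31/4498 - 66)*99 = -296899/4498*99 = -29393001/4498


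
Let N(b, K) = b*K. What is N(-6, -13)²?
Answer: 6084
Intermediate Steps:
N(b, K) = K*b
N(-6, -13)² = (-13*(-6))² = 78² = 6084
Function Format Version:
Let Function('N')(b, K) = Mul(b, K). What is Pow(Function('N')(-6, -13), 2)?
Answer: 6084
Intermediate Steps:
Function('N')(b, K) = Mul(K, b)
Pow(Function('N')(-6, -13), 2) = Pow(Mul(-13, -6), 2) = Pow(78, 2) = 6084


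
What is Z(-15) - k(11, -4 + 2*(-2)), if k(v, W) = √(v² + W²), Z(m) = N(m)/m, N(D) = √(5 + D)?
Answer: -√185 - I*√10/15 ≈ -13.601 - 0.21082*I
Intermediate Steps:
Z(m) = √(5 + m)/m
k(v, W) = √(W² + v²)
Z(-15) - k(11, -4 + 2*(-2)) = √(5 - 15)/(-15) - √((-4 + 2*(-2))² + 11²) = -I*√10/15 - √((-4 - 4)² + 121) = -I*√10/15 - √((-8)² + 121) = -I*√10/15 - √(64 + 121) = -I*√10/15 - √185 = -√185 - I*√10/15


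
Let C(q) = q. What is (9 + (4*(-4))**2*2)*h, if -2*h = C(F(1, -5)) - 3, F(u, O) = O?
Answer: 2084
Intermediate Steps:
h = 4 (h = -(-5 - 3)/2 = -1/2*(-8) = 4)
(9 + (4*(-4))**2*2)*h = (9 + (4*(-4))**2*2)*4 = (9 + (-16)**2*2)*4 = (9 + 256*2)*4 = (9 + 512)*4 = 521*4 = 2084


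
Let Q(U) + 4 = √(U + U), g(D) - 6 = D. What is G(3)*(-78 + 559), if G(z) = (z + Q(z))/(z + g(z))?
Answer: -481/12 + 481*√6/12 ≈ 58.100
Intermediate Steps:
g(D) = 6 + D
Q(U) = -4 + √2*√U (Q(U) = -4 + √(U + U) = -4 + √(2*U) = -4 + √2*√U)
G(z) = (-4 + z + √2*√z)/(6 + 2*z) (G(z) = (z + (-4 + √2*√z))/(z + (6 + z)) = (-4 + z + √2*√z)/(6 + 2*z))
G(3)*(-78 + 559) = ((-4 + 3 + √2*√3)/(2*(3 + 3)))*(-78 + 559) = ((½)*(-4 + 3 + √6)/6)*481 = ((½)*(⅙)*(-1 + √6))*481 = (-1/12 + √6/12)*481 = -481/12 + 481*√6/12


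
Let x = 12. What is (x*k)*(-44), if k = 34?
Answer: -17952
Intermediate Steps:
(x*k)*(-44) = (12*34)*(-44) = 408*(-44) = -17952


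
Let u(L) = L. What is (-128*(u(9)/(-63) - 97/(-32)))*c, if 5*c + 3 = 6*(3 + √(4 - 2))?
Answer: -7764/7 - 15528*√2/35 ≈ -1736.6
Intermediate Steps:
c = 3 + 6*√2/5 (c = -⅗ + (6*(3 + √(4 - 2)))/5 = -⅗ + (6*(3 + √2))/5 = -⅗ + (18 + 6*√2)/5 = -⅗ + (18/5 + 6*√2/5) = 3 + 6*√2/5 ≈ 4.6971)
(-128*(u(9)/(-63) - 97/(-32)))*c = (-128*(9/(-63) - 97/(-32)))*(3 + 6*√2/5) = (-128*(9*(-1/63) - 97*(-1/32)))*(3 + 6*√2/5) = (-128*(-⅐ + 97/32))*(3 + 6*√2/5) = (-128*647/224)*(3 + 6*√2/5) = -2588*(3 + 6*√2/5)/7 = -7764/7 - 15528*√2/35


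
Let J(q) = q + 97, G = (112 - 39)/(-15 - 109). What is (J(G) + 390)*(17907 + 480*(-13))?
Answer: 703695105/124 ≈ 5.6750e+6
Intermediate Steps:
G = -73/124 (G = 73/(-124) = 73*(-1/124) = -73/124 ≈ -0.58871)
J(q) = 97 + q
(J(G) + 390)*(17907 + 480*(-13)) = ((97 - 73/124) + 390)*(17907 + 480*(-13)) = (11955/124 + 390)*(17907 - 6240) = (60315/124)*11667 = 703695105/124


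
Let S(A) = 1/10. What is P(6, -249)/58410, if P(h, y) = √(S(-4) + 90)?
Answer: √9010/584100 ≈ 0.00016251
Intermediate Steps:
S(A) = ⅒
P(h, y) = √9010/10 (P(h, y) = √(⅒ + 90) = √(901/10) = √9010/10)
P(6, -249)/58410 = (√9010/10)/58410 = (√9010/10)*(1/58410) = √9010/584100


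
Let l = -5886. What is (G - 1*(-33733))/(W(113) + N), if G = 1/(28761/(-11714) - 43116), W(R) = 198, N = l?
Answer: -17038186959091/2872949559480 ≈ -5.9306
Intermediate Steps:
N = -5886
G = -11714/505089585 (G = 1/(28761*(-1/11714) - 43116) = 1/(-28761/11714 - 43116) = 1/(-505089585/11714) = -11714/505089585 ≈ -2.3192e-5)
(G - 1*(-33733))/(W(113) + N) = (-11714/505089585 - 1*(-33733))/(198 - 5886) = (-11714/505089585 + 33733)/(-5688) = (17038186959091/505089585)*(-1/5688) = -17038186959091/2872949559480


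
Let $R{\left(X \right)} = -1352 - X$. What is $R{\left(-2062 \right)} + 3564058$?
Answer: $3564768$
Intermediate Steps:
$R{\left(-2062 \right)} + 3564058 = \left(-1352 - -2062\right) + 3564058 = \left(-1352 + 2062\right) + 3564058 = 710 + 3564058 = 3564768$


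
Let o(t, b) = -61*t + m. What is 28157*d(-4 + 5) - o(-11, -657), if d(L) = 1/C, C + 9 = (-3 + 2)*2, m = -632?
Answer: -28586/11 ≈ -2598.7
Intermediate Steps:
C = -11 (C = -9 + (-3 + 2)*2 = -9 - 1*2 = -9 - 2 = -11)
o(t, b) = -632 - 61*t (o(t, b) = -61*t - 632 = -632 - 61*t)
d(L) = -1/11 (d(L) = 1/(-11) = -1/11)
28157*d(-4 + 5) - o(-11, -657) = 28157*(-1/11) - (-632 - 61*(-11)) = -28157/11 - (-632 + 671) = -28157/11 - 1*39 = -28157/11 - 39 = -28586/11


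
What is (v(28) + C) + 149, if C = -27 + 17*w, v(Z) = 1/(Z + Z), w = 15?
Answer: 21113/56 ≈ 377.02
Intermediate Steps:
v(Z) = 1/(2*Z)
C = 228 (C = -27 + 17*15 = -27 + 255 = 228)
(v(28) + C) + 149 = ((1/2)/28 + 228) + 149 = ((1/2)*(1/28) + 228) + 149 = (1/56 + 228) + 149 = 12769/56 + 149 = 21113/56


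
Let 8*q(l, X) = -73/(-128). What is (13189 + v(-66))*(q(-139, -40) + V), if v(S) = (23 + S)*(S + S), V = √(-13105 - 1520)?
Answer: 1377145/1024 + 282975*I*√65 ≈ 1344.9 + 2.2814e+6*I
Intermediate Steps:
q(l, X) = 73/1024 (q(l, X) = (-73/(-128))/8 = (-73*(-1/128))/8 = (⅛)*(73/128) = 73/1024)
V = 15*I*√65 (V = √(-14625) = 15*I*√65 ≈ 120.93*I)
v(S) = 2*S*(23 + S) (v(S) = (23 + S)*(2*S) = 2*S*(23 + S))
(13189 + v(-66))*(q(-139, -40) + V) = (13189 + 2*(-66)*(23 - 66))*(73/1024 + 15*I*√65) = (13189 + 2*(-66)*(-43))*(73/1024 + 15*I*√65) = (13189 + 5676)*(73/1024 + 15*I*√65) = 18865*(73/1024 + 15*I*√65) = 1377145/1024 + 282975*I*√65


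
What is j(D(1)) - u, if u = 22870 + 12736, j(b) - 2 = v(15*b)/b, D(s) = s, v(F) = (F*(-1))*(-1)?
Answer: -35589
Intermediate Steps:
v(F) = F (v(F) = -F*(-1) = F)
j(b) = 17 (j(b) = 2 + (15*b)/b = 2 + 15 = 17)
u = 35606
j(D(1)) - u = 17 - 1*35606 = 17 - 35606 = -35589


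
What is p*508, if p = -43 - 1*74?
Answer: -59436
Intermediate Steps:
p = -117 (p = -43 - 74 = -117)
p*508 = -117*508 = -59436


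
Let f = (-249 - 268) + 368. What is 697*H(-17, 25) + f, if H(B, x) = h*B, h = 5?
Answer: -59394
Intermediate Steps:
f = -149 (f = -517 + 368 = -149)
H(B, x) = 5*B
697*H(-17, 25) + f = 697*(5*(-17)) - 149 = 697*(-85) - 149 = -59245 - 149 = -59394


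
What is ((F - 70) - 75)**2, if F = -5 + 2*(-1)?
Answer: 23104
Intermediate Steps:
F = -7 (F = -5 - 2 = -7)
((F - 70) - 75)**2 = ((-7 - 70) - 75)**2 = (-77 - 75)**2 = (-152)**2 = 23104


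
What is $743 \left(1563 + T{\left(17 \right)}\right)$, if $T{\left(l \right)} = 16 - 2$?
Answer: $1171711$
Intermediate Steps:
$T{\left(l \right)} = 14$ ($T{\left(l \right)} = 16 - 2 = 14$)
$743 \left(1563 + T{\left(17 \right)}\right) = 743 \left(1563 + 14\right) = 743 \cdot 1577 = 1171711$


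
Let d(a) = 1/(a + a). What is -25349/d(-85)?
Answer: 4309330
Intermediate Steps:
d(a) = 1/(2*a)
-25349/d(-85) = -25349/((½)/(-85)) = -25349/((½)*(-1/85)) = -25349/(-1/170) = -25349*(-170) = 4309330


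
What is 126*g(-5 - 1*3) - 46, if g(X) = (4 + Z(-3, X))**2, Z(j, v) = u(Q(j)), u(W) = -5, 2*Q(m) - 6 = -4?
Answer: 80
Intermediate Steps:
Q(m) = 1 (Q(m) = 3 + (1/2)*(-4) = 3 - 2 = 1)
Z(j, v) = -5
g(X) = 1 (g(X) = (4 - 5)**2 = (-1)**2 = 1)
126*g(-5 - 1*3) - 46 = 126*1 - 46 = 126 - 46 = 80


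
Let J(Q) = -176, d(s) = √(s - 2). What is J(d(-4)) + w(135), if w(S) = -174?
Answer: -350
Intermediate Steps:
d(s) = √(-2 + s)
J(d(-4)) + w(135) = -176 - 174 = -350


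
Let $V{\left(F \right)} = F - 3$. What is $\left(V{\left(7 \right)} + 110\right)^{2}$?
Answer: $12996$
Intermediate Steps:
$V{\left(F \right)} = -3 + F$
$\left(V{\left(7 \right)} + 110\right)^{2} = \left(\left(-3 + 7\right) + 110\right)^{2} = \left(4 + 110\right)^{2} = 114^{2} = 12996$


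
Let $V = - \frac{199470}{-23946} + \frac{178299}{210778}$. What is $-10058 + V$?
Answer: $- \frac{8453221543965}{841214998} \approx -10049.0$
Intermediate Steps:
$V = \frac{7718905919}{841214998}$ ($V = \left(-199470\right) \left(- \frac{1}{23946}\right) + 178299 \cdot \frac{1}{210778} = \frac{33245}{3991} + \frac{178299}{210778} = \frac{7718905919}{841214998} \approx 9.1759$)
$-10058 + V = -10058 + \frac{7718905919}{841214998} = - \frac{8453221543965}{841214998}$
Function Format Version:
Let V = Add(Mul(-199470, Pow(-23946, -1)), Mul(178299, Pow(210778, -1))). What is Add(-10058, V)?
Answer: Rational(-8453221543965, 841214998) ≈ -10049.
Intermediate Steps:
V = Rational(7718905919, 841214998) (V = Add(Mul(-199470, Rational(-1, 23946)), Mul(178299, Rational(1, 210778))) = Add(Rational(33245, 3991), Rational(178299, 210778)) = Rational(7718905919, 841214998) ≈ 9.1759)
Add(-10058, V) = Add(-10058, Rational(7718905919, 841214998)) = Rational(-8453221543965, 841214998)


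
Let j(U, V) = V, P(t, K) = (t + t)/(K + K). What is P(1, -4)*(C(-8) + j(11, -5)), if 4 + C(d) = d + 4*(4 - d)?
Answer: -31/4 ≈ -7.7500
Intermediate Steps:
P(t, K) = t/K (P(t, K) = (2*t)/((2*K)) = (2*t)*(1/(2*K)) = t/K)
C(d) = 12 - 3*d (C(d) = -4 + (d + 4*(4 - d)) = -4 + (d + (16 - 4*d)) = -4 + (16 - 3*d) = 12 - 3*d)
P(1, -4)*(C(-8) + j(11, -5)) = (1/(-4))*((12 - 3*(-8)) - 5) = (1*(-1/4))*((12 + 24) - 5) = -(36 - 5)/4 = -1/4*31 = -31/4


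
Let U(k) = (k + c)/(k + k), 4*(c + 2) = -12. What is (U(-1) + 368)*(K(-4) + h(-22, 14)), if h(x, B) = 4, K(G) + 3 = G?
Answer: -1113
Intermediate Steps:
c = -5 (c = -2 + (¼)*(-12) = -2 - 3 = -5)
K(G) = -3 + G
U(k) = (-5 + k)/(2*k) (U(k) = (k - 5)/(k + k) = (-5 + k)/((2*k)) = (-5 + k)*(1/(2*k)) = (-5 + k)/(2*k))
(U(-1) + 368)*(K(-4) + h(-22, 14)) = ((½)*(-5 - 1)/(-1) + 368)*((-3 - 4) + 4) = ((½)*(-1)*(-6) + 368)*(-7 + 4) = (3 + 368)*(-3) = 371*(-3) = -1113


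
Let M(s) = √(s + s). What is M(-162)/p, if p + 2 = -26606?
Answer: -9*I/13304 ≈ -0.00067649*I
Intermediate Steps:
p = -26608 (p = -2 - 26606 = -26608)
M(s) = √2*√s (M(s) = √(2*s) = √2*√s)
M(-162)/p = (√2*√(-162))/(-26608) = (√2*(9*I*√2))*(-1/26608) = (18*I)*(-1/26608) = -9*I/13304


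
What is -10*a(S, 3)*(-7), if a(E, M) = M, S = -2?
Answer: 210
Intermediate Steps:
-10*a(S, 3)*(-7) = -10*3*(-7) = -30*(-7) = 210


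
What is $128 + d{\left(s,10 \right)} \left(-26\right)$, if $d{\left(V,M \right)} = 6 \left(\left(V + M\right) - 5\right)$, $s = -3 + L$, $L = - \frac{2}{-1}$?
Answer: $-496$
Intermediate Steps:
$L = 2$ ($L = \left(-2\right) \left(-1\right) = 2$)
$s = -1$ ($s = -3 + 2 = -1$)
$d{\left(V,M \right)} = -30 + 6 M + 6 V$ ($d{\left(V,M \right)} = 6 \left(\left(M + V\right) - 5\right) = 6 \left(-5 + M + V\right) = -30 + 6 M + 6 V$)
$128 + d{\left(s,10 \right)} \left(-26\right) = 128 + \left(-30 + 6 \cdot 10 + 6 \left(-1\right)\right) \left(-26\right) = 128 + \left(-30 + 60 - 6\right) \left(-26\right) = 128 + 24 \left(-26\right) = 128 - 624 = -496$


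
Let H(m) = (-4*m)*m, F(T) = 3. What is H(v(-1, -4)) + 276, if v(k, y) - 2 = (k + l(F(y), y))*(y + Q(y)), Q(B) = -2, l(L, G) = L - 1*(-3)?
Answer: -2860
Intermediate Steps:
l(L, G) = 3 + L (l(L, G) = L + 3 = 3 + L)
v(k, y) = 2 + (-2 + y)*(6 + k) (v(k, y) = 2 + (k + (3 + 3))*(y - 2) = 2 + (k + 6)*(-2 + y) = 2 + (6 + k)*(-2 + y) = 2 + (-2 + y)*(6 + k))
H(m) = -4*m²
H(v(-1, -4)) + 276 = -4*(-10 - 2*(-1) + 6*(-4) - 1*(-4))² + 276 = -4*(-10 + 2 - 24 + 4)² + 276 = -4*(-28)² + 276 = -4*784 + 276 = -3136 + 276 = -2860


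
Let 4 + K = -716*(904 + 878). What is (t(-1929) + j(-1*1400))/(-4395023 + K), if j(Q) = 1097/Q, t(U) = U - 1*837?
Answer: 3873497/7939314600 ≈ 0.00048789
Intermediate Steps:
t(U) = -837 + U (t(U) = U - 837 = -837 + U)
K = -1275916 (K = -4 - 716*(904 + 878) = -4 - 716*1782 = -4 - 1275912 = -1275916)
(t(-1929) + j(-1*1400))/(-4395023 + K) = ((-837 - 1929) + 1097/((-1*1400)))/(-4395023 - 1275916) = (-2766 + 1097/(-1400))/(-5670939) = (-2766 + 1097*(-1/1400))*(-1/5670939) = (-2766 - 1097/1400)*(-1/5670939) = -3873497/1400*(-1/5670939) = 3873497/7939314600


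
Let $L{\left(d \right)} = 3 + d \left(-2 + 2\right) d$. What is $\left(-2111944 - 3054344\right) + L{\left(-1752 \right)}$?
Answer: $-5166285$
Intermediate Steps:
$L{\left(d \right)} = 3$ ($L{\left(d \right)} = 3 + d 0 d = 3 + 0 d = 3 + 0 = 3$)
$\left(-2111944 - 3054344\right) + L{\left(-1752 \right)} = \left(-2111944 - 3054344\right) + 3 = -5166288 + 3 = -5166285$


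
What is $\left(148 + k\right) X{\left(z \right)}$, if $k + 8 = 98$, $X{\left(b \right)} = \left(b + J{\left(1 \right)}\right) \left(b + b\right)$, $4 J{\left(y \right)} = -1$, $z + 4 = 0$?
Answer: $8092$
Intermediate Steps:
$z = -4$ ($z = -4 + 0 = -4$)
$J{\left(y \right)} = - \frac{1}{4}$ ($J{\left(y \right)} = \frac{1}{4} \left(-1\right) = - \frac{1}{4}$)
$X{\left(b \right)} = 2 b \left(- \frac{1}{4} + b\right)$ ($X{\left(b \right)} = \left(b - \frac{1}{4}\right) \left(b + b\right) = \left(- \frac{1}{4} + b\right) 2 b = 2 b \left(- \frac{1}{4} + b\right)$)
$k = 90$ ($k = -8 + 98 = 90$)
$\left(148 + k\right) X{\left(z \right)} = \left(148 + 90\right) \frac{1}{2} \left(-4\right) \left(-1 + 4 \left(-4\right)\right) = 238 \cdot \frac{1}{2} \left(-4\right) \left(-1 - 16\right) = 238 \cdot \frac{1}{2} \left(-4\right) \left(-17\right) = 238 \cdot 34 = 8092$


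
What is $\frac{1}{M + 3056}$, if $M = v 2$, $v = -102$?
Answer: $\frac{1}{2852} \approx 0.00035063$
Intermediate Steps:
$M = -204$ ($M = \left(-102\right) 2 = -204$)
$\frac{1}{M + 3056} = \frac{1}{-204 + 3056} = \frac{1}{2852}$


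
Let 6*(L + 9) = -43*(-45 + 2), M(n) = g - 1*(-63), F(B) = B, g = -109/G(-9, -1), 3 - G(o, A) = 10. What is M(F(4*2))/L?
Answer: 660/2513 ≈ 0.26263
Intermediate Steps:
G(o, A) = -7 (G(o, A) = 3 - 1*10 = 3 - 10 = -7)
g = 109/7 (g = -109/(-7) = -109*(-⅐) = 109/7 ≈ 15.571)
M(n) = 550/7 (M(n) = 109/7 - 1*(-63) = 109/7 + 63 = 550/7)
L = 1795/6 (L = -9 + (-43*(-45 + 2))/6 = -9 + (-43*(-43))/6 = -9 + (⅙)*1849 = -9 + 1849/6 = 1795/6 ≈ 299.17)
M(F(4*2))/L = 550/(7*(1795/6)) = (550/7)*(6/1795) = 660/2513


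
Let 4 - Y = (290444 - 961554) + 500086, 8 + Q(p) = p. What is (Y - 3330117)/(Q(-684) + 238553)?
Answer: -3159089/237861 ≈ -13.281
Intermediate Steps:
Q(p) = -8 + p
Y = 171028 (Y = 4 - ((290444 - 961554) + 500086) = 4 - (-671110 + 500086) = 4 - 1*(-171024) = 4 + 171024 = 171028)
(Y - 3330117)/(Q(-684) + 238553) = (171028 - 3330117)/((-8 - 684) + 238553) = -3159089/(-692 + 238553) = -3159089/237861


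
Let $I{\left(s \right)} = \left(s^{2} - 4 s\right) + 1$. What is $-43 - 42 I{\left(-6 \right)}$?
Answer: $-2605$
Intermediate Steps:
$I{\left(s \right)} = 1 + s^{2} - 4 s$
$-43 - 42 I{\left(-6 \right)} = -43 - 42 \left(1 + \left(-6\right)^{2} - -24\right) = -43 - 42 \left(1 + 36 + 24\right) = -43 - 2562 = -2605$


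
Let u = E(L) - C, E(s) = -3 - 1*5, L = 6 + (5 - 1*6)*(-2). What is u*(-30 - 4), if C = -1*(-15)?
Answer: 782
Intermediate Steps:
L = 8 (L = 6 + (5 - 6)*(-2) = 6 - 1*(-2) = 6 + 2 = 8)
E(s) = -8 (E(s) = -3 - 5 = -8)
C = 15
u = -23 (u = -8 - 1*15 = -8 - 15 = -23)
u*(-30 - 4) = -23*(-30 - 4) = -23*(-34) = 782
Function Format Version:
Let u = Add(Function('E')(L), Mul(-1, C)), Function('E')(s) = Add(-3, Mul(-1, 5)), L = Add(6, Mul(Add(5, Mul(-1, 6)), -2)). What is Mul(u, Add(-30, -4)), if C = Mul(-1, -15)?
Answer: 782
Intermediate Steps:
L = 8 (L = Add(6, Mul(Add(5, -6), -2)) = Add(6, Mul(-1, -2)) = Add(6, 2) = 8)
Function('E')(s) = -8 (Function('E')(s) = Add(-3, -5) = -8)
C = 15
u = -23 (u = Add(-8, Mul(-1, 15)) = Add(-8, -15) = -23)
Mul(u, Add(-30, -4)) = Mul(-23, Add(-30, -4)) = Mul(-23, -34) = 782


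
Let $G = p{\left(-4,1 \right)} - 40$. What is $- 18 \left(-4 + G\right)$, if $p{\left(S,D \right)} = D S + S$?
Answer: $936$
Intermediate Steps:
$p{\left(S,D \right)} = S + D S$
$G = -48$ ($G = - 4 \left(1 + 1\right) - 40 = \left(-4\right) 2 - 40 = -8 - 40 = -48$)
$- 18 \left(-4 + G\right) = - 18 \left(-4 - 48\right) = \left(-18\right) \left(-52\right) = 936$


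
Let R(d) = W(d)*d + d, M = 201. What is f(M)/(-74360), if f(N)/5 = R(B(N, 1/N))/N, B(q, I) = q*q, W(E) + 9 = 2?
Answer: 603/7436 ≈ 0.081092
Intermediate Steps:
W(E) = -7 (W(E) = -9 + 2 = -7)
B(q, I) = q²
R(d) = -6*d (R(d) = -7*d + d = -6*d)
f(N) = -30*N (f(N) = 5*((-6*N²)/N) = 5*(-6*N) = -30*N)
f(M)/(-74360) = -30*201/(-74360) = -6030*(-1/74360) = 603/7436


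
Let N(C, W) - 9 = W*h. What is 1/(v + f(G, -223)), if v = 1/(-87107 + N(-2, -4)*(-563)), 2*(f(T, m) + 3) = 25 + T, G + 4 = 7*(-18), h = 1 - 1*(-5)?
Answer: -39331/2182871 ≈ -0.018018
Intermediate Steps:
h = 6 (h = 1 + 5 = 6)
N(C, W) = 9 + 6*W (N(C, W) = 9 + W*6 = 9 + 6*W)
G = -130 (G = -4 + 7*(-18) = -4 - 126 = -130)
f(T, m) = 19/2 + T/2 (f(T, m) = -3 + (25 + T)/2 = -3 + (25/2 + T/2) = 19/2 + T/2)
v = -1/78662 (v = 1/(-87107 + (9 + 6*(-4))*(-563)) = 1/(-87107 + (9 - 24)*(-563)) = 1/(-87107 - 15*(-563)) = 1/(-87107 + 8445) = 1/(-78662) = -1/78662 ≈ -1.2713e-5)
1/(v + f(G, -223)) = 1/(-1/78662 + (19/2 + (½)*(-130))) = 1/(-1/78662 + (19/2 - 65)) = 1/(-1/78662 - 111/2) = 1/(-2182871/39331) = -39331/2182871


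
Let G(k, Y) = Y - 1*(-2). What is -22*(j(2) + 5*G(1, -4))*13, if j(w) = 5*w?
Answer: 0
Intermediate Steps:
G(k, Y) = 2 + Y (G(k, Y) = Y + 2 = 2 + Y)
-22*(j(2) + 5*G(1, -4))*13 = -22*(5*2 + 5*(2 - 4))*13 = -22*(10 + 5*(-2))*13 = -22*(10 - 10)*13 = -22*0*13 = 0*13 = 0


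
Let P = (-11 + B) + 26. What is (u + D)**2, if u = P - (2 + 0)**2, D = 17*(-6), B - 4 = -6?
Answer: 8649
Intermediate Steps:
B = -2 (B = 4 - 6 = -2)
P = 13 (P = (-11 - 2) + 26 = -13 + 26 = 13)
D = -102
u = 9 (u = 13 - (2 + 0)**2 = 13 - 1*2**2 = 13 - 1*4 = 13 - 4 = 9)
(u + D)**2 = (9 - 102)**2 = (-93)**2 = 8649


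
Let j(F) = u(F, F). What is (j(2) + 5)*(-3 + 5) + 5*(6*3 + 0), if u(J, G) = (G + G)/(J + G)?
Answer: 102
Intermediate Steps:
u(J, G) = 2*G/(G + J) (u(J, G) = (2*G)/(G + J) = 2*G/(G + J))
j(F) = 1 (j(F) = 2*F/(F + F) = 2*F/((2*F)) = 2*F*(1/(2*F)) = 1)
(j(2) + 5)*(-3 + 5) + 5*(6*3 + 0) = (1 + 5)*(-3 + 5) + 5*(6*3 + 0) = 6*2 + 5*(18 + 0) = 12 + 5*18 = 12 + 90 = 102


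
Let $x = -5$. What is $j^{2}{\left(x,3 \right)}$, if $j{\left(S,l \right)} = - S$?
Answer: $25$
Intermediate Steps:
$j^{2}{\left(x,3 \right)} = \left(\left(-1\right) \left(-5\right)\right)^{2} = 5^{2} = 25$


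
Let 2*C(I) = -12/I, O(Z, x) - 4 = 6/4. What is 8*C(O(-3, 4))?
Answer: -96/11 ≈ -8.7273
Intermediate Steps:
O(Z, x) = 11/2 (O(Z, x) = 4 + 6/4 = 4 + 6*(¼) = 4 + 3/2 = 11/2)
C(I) = -6/I (C(I) = (-12/I)/2 = -6/I)
8*C(O(-3, 4)) = 8*(-6/11/2) = 8*(-6*2/11) = 8*(-12/11) = -96/11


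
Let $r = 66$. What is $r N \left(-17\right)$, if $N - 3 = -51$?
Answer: $53856$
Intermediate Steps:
$N = -48$ ($N = 3 - 51 = -48$)
$r N \left(-17\right) = 66 \left(-48\right) \left(-17\right) = \left(-3168\right) \left(-17\right) = 53856$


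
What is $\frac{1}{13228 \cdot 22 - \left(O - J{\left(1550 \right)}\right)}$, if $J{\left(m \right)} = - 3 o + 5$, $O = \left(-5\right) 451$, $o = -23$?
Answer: $\frac{1}{293345} \approx 3.409 \cdot 10^{-6}$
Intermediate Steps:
$O = -2255$
$J{\left(m \right)} = 74$ ($J{\left(m \right)} = \left(-3\right) \left(-23\right) + 5 = 69 + 5 = 74$)
$\frac{1}{13228 \cdot 22 - \left(O - J{\left(1550 \right)}\right)} = \frac{1}{13228 \cdot 22 + \left(74 - -2255\right)} = \frac{1}{291016 + \left(74 + 2255\right)} = \frac{1}{291016 + 2329} = \frac{1}{293345}$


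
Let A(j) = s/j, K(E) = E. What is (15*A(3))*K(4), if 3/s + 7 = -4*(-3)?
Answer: 12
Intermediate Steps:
s = ⅗ (s = 3/(-7 - 4*(-3)) = 3/(-7 + 12) = 3/5 = 3*(⅕) = ⅗ ≈ 0.60000)
A(j) = 3/(5*j)
(15*A(3))*K(4) = (15*((⅗)/3))*4 = (15*((⅗)*(⅓)))*4 = (15*(⅕))*4 = 3*4 = 12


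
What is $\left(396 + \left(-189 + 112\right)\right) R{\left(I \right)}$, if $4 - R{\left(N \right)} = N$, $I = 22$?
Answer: $-5742$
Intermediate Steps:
$R{\left(N \right)} = 4 - N$
$\left(396 + \left(-189 + 112\right)\right) R{\left(I \right)} = \left(396 + \left(-189 + 112\right)\right) \left(4 - 22\right) = \left(396 - 77\right) \left(4 - 22\right) = 319 \left(-18\right) = -5742$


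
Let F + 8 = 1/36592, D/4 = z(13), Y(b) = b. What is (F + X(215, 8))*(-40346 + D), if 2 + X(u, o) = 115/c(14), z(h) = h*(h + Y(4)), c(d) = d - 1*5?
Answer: -6016698793/54888 ≈ -1.0962e+5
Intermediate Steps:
c(d) = -5 + d (c(d) = d - 5 = -5 + d)
z(h) = h*(4 + h) (z(h) = h*(h + 4) = h*(4 + h))
D = 884 (D = 4*(13*(4 + 13)) = 4*(13*17) = 4*221 = 884)
F = -292735/36592 (F = -8 + 1/36592 = -292735/36592 ≈ -8.0000)
X(u, o) = 97/9 (X(u, o) = -2 + 115/(-5 + 14) = -2 + 115/9 = 97/9)
(F + X(215, 8))*(-40346 + D) = (-292735/36592 + 97/9)*(-40346 + 884) = (914809/329328)*(-39462) = -6016698793/54888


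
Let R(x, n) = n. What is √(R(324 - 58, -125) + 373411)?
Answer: √373286 ≈ 610.97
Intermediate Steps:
√(R(324 - 58, -125) + 373411) = √(-125 + 373411) = √373286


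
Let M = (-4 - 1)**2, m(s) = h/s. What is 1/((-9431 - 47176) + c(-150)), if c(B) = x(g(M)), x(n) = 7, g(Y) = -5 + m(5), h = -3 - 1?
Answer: -1/56600 ≈ -1.7668e-5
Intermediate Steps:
h = -4
m(s) = -4/s
M = 25 (M = (-5)**2 = 25)
g(Y) = -29/5 (g(Y) = -5 - 4/5 = -29/5)
c(B) = 7
1/((-9431 - 47176) + c(-150)) = 1/((-9431 - 47176) + 7) = 1/(-56607 + 7) = 1/(-56600) = -1/56600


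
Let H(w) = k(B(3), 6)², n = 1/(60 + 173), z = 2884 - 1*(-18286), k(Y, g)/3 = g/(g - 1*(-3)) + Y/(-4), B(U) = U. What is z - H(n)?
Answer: 338719/16 ≈ 21170.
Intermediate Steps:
k(Y, g) = -3*Y/4 + 3*g/(3 + g) (k(Y, g) = 3*(g/(g - 1*(-3)) + Y/(-4)) = 3*(g/(g + 3) + Y*(-¼)) = 3*(g/(3 + g) - Y/4) = 3*(-Y/4 + g/(3 + g)) = -3*Y/4 + 3*g/(3 + g))
z = 21170 (z = 2884 + 18286 = 21170)
n = 1/233 ≈ 0.0042918
H(w) = 1/16 (H(w) = (3*(-3*3 + 4*6 - 1*3*6)/(4*(3 + 6)))² = ((¾)*(-9 + 24 - 18)/9)² = ((¾)*(⅑)*(-3))² = (-¼)² = 1/16)
z - H(n) = 21170 - 1*1/16 = 21170 - 1/16 = 338719/16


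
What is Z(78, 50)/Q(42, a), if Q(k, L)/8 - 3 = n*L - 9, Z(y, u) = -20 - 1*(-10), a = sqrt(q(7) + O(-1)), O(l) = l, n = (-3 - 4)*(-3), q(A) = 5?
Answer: -5/144 ≈ -0.034722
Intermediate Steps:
n = 21 (n = -7*(-3) = 21)
a = 2 (a = sqrt(5 - 1) = sqrt(4) = 2)
Z(y, u) = -10 (Z(y, u) = -20 + 10 = -10)
Q(k, L) = -48 + 168*L (Q(k, L) = 24 + 8*(21*L - 9) = 24 + 8*(-9 + 21*L) = 24 + (-72 + 168*L) = -48 + 168*L)
Z(78, 50)/Q(42, a) = -10/(-48 + 168*2) = -10/(-48 + 336) = -10/288 = -10*1/288 = -5/144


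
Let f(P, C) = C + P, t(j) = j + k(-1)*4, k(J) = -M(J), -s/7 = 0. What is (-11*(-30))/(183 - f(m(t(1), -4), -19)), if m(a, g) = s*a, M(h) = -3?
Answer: 165/101 ≈ 1.6337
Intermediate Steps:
s = 0 (s = -7*0 = 0)
k(J) = 3 (k(J) = -1*(-3) = 3)
t(j) = 12 + j (t(j) = j + 3*4 = j + 12 = 12 + j)
m(a, g) = 0 (m(a, g) = 0*a = 0)
(-11*(-30))/(183 - f(m(t(1), -4), -19)) = (-11*(-30))/(183 - (-19 + 0)) = 330/(183 - 1*(-19)) = 330/(183 + 19) = 330/202 = 330*(1/202) = 165/101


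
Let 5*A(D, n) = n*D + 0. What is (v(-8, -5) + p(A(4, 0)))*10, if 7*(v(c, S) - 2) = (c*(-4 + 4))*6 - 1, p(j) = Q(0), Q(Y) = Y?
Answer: 130/7 ≈ 18.571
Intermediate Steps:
A(D, n) = D*n/5 (A(D, n) = (n*D + 0)/5 = (D*n + 0)/5 = (D*n)/5 = D*n/5)
p(j) = 0
v(c, S) = 13/7 (v(c, S) = 2 + ((c*(-4 + 4))*6 - 1)/7 = 2 + ((c*0)*6 - 1)/7 = 2 + (0*6 - 1)/7 = 2 + (0 - 1)/7 = 2 + (⅐)*(-1) = 2 - ⅐ = 13/7)
(v(-8, -5) + p(A(4, 0)))*10 = (13/7 + 0)*10 = (13/7)*10 = 130/7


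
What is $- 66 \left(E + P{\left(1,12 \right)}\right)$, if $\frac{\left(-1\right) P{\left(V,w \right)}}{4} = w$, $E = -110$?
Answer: $10428$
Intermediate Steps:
$P{\left(V,w \right)} = - 4 w$
$- 66 \left(E + P{\left(1,12 \right)}\right) = - 66 \left(-110 - 48\right) = \left(-66\right) \left(-158\right) = 10428$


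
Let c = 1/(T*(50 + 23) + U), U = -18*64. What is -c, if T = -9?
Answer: 1/1809 ≈ 0.00055279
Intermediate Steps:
U = -1152
c = -1/1809 (c = 1/(-9*(50 + 23) - 1152) = 1/(-9*73 - 1152) = 1/(-657 - 1152) = 1/(-1809) = -1/1809 ≈ -0.00055279)
-c = -1*(-1/1809) = 1/1809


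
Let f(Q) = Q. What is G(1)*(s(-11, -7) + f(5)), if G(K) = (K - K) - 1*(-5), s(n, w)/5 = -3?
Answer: -50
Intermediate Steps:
s(n, w) = -15 (s(n, w) = 5*(-3) = -15)
G(K) = 5 (G(K) = 0 + 5 = 5)
G(1)*(s(-11, -7) + f(5)) = 5*(-15 + 5) = 5*(-10) = -50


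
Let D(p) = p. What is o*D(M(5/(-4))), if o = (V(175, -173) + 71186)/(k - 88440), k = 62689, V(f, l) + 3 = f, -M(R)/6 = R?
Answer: -535185/25751 ≈ -20.783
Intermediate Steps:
M(R) = -6*R
V(f, l) = -3 + f
o = -71358/25751 (o = ((-3 + 175) + 71186)/(62689 - 88440) = (172 + 71186)/(-25751) = 71358*(-1/25751) = -71358/25751 ≈ -2.7711)
o*D(M(5/(-4))) = -(-428148)*5/(-4)/25751 = -(-428148)*5*(-1/4)/25751 = -(-428148)*(-5)/(25751*4) = -71358/25751*15/2 = -535185/25751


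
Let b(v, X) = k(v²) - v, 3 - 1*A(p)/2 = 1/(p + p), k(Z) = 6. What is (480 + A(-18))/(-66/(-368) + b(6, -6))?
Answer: 804908/297 ≈ 2710.1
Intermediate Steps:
A(p) = 6 - 1/p (A(p) = 6 - 2/(p + p) = 6 - 2*1/(2*p) = 6 - 1/p)
b(v, X) = 6 - v
(480 + A(-18))/(-66/(-368) + b(6, -6)) = (480 + (6 - 1/(-18)))/(-66/(-368) + (6 - 1*6)) = (480 + (6 - 1*(-1/18)))/(-66*(-1/368) + (6 - 6)) = (480 + (6 + 1/18))/(33/184 + 0) = (480 + 109/18)/(33/184) = (8749/18)*(184/33) = 804908/297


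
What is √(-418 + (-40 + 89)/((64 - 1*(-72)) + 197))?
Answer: I*√5148365/111 ≈ 20.441*I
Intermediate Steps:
√(-418 + (-40 + 89)/((64 - 1*(-72)) + 197)) = √(-418 + 49/((64 + 72) + 197)) = √(-418 + 49/(136 + 197)) = √(-418 + 49/333) = √(-139145/333) = I*√5148365/111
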